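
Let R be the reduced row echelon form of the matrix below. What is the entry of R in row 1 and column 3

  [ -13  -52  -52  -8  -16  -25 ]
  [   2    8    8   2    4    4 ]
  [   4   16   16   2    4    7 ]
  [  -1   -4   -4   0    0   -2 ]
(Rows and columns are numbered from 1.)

R1 ← -1/13·R1
R2 ← R2 − 2·R1
R3 ← R3 − 4·R1
R4 ← R4 + R1
R2 ← 13/10·R2
R3 ← R3 + 6/13·R2
R4 ← R4 − 8/13·R2
R3 ← -5/3·R3
R4 ← R4 + 1/5·R3
R2 ← R2 − 1/5·R3
R1 ← R1 − 25/13·R3
R1 ← R1 − 8/13·R2

4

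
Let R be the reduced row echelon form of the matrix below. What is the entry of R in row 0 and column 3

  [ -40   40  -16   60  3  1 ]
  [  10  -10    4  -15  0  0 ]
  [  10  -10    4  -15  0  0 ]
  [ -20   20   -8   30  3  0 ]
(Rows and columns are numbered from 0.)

R1 -> -1/40·R1
  [   1   -1  2/5  -3/2  -3/40  -1/40 ]
  [  10  -10    4   -15      0      0 ]
  [  10  -10    4   -15      0      0 ]
  [ -20   20   -8    30      3      0 ]
R2 -> R2 − 10·R1
  [   1   -1  2/5  -3/2  -3/40  -1/40 ]
  [   0    0    0     0    3/4    1/4 ]
  [  10  -10    4   -15      0      0 ]
  [ -20   20   -8    30      3      0 ]
R3 -> R3 − 10·R1
  [   1  -1  2/5  -3/2  -3/40  -1/40 ]
  [   0   0    0     0    3/4    1/4 ]
  [   0   0    0     0    3/4    1/4 ]
  [ -20  20   -8    30      3      0 ]
R4 -> R4 + 20·R1
  [ 1  -1  2/5  -3/2  -3/40  -1/40 ]
  [ 0   0    0     0    3/4    1/4 ]
  [ 0   0    0     0    3/4    1/4 ]
  [ 0   0    0     0    3/2   -1/2 ]
R2 -> 4/3·R2
  [ 1  -1  2/5  -3/2  -3/40  -1/40 ]
  [ 0   0    0     0      1    1/3 ]
  [ 0   0    0     0    3/4    1/4 ]
  [ 0   0    0     0    3/2   -1/2 ]
R3 -> R3 − 3/4·R2
  [ 1  -1  2/5  -3/2  -3/40  -1/40 ]
  [ 0   0    0     0      1    1/3 ]
  [ 0   0    0     0      0      0 ]
  [ 0   0    0     0    3/2   -1/2 ]
R4 -> R4 − 3/2·R2
  [ 1  -1  2/5  -3/2  -3/40  -1/40 ]
  [ 0   0    0     0      1    1/3 ]
  [ 0   0    0     0      0      0 ]
  [ 0   0    0     0      0     -1 ]
R3 <=> R4
  [ 1  -1  2/5  -3/2  -3/40  -1/40 ]
  [ 0   0    0     0      1    1/3 ]
  [ 0   0    0     0      0     -1 ]
  [ 0   0    0     0      0      0 ]
R3 -> -1·R3
  [ 1  -1  2/5  -3/2  -3/40  -1/40 ]
  [ 0   0    0     0      1    1/3 ]
  [ 0   0    0     0      0      1 ]
  [ 0   0    0     0      0      0 ]
R2 -> R2 − 1/3·R3
  [ 1  -1  2/5  -3/2  -3/40  -1/40 ]
  [ 0   0    0     0      1      0 ]
  [ 0   0    0     0      0      1 ]
  [ 0   0    0     0      0      0 ]
R1 -> R1 + 1/40·R3
  [ 1  -1  2/5  -3/2  -3/40  0 ]
  [ 0   0    0     0      1  0 ]
  [ 0   0    0     0      0  1 ]
  [ 0   0    0     0      0  0 ]
R1 -> R1 + 3/40·R2
  [ 1  -1  2/5  -3/2  0  0 ]
  [ 0   0    0     0  1  0 ]
  [ 0   0    0     0  0  1 ]
  [ 0   0    0     0  0  0 ]

-3/2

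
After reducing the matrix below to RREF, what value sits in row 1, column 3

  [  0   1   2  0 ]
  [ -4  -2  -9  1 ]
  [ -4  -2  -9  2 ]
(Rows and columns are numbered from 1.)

r1 ↔ r2
  [ -4  -2  -9  1 ]
  [  0   1   2  0 ]
  [ -4  -2  -9  2 ]
r1 := -1/4·r1
  [  1  1/2  9/4  -1/4 ]
  [  0    1    2     0 ]
  [ -4   -2   -9     2 ]
r3 := r3 + 4·r1
  [ 1  1/2  9/4  -1/4 ]
  [ 0    1    2     0 ]
  [ 0    0    0     1 ]
r1 := r1 + 1/4·r3
  [ 1  1/2  9/4  0 ]
  [ 0    1    2  0 ]
  [ 0    0    0  1 ]
r1 := r1 − 1/2·r2
  [ 1  0  5/4  0 ]
  [ 0  1    2  0 ]
  [ 0  0    0  1 ]

5/4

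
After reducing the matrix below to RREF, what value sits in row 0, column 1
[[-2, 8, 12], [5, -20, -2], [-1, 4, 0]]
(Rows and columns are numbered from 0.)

R1 -> -1/2·R1
  [  1   -4  -6 ]
  [  5  -20  -2 ]
  [ -1    4   0 ]
R2 -> R2 − 5·R1
  [  1  -4  -6 ]
  [  0   0  28 ]
  [ -1   4   0 ]
R3 -> R3 + R1
  [ 1  -4  -6 ]
  [ 0   0  28 ]
  [ 0   0  -6 ]
R2 -> 1/28·R2
  [ 1  -4  -6 ]
  [ 0   0   1 ]
  [ 0   0  -6 ]
R3 -> R3 + 6·R2
  [ 1  -4  -6 ]
  [ 0   0   1 ]
  [ 0   0   0 ]
R1 -> R1 + 6·R2
  [ 1  -4  0 ]
  [ 0   0  1 ]
  [ 0   0  0 ]

-4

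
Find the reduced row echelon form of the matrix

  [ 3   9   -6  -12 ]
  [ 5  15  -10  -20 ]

[[1, 3, -2, -4], [0, 0, 0, 0]]

R1 := 1/3·R1
  [ 1   3   -2   -4 ]
  [ 5  15  -10  -20 ]
R2 := R2 − 5·R1
  [ 1  3  -2  -4 ]
  [ 0  0   0   0 ]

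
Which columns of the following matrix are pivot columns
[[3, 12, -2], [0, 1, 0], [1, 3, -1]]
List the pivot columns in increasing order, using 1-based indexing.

R1 := 1/3·R1
  [ 1  4  -2/3 ]
  [ 0  1     0 ]
  [ 1  3    -1 ]
R3 := R3 − R1
  [ 1   4  -2/3 ]
  [ 0   1     0 ]
  [ 0  -1  -1/3 ]
R3 := R3 + R2
  [ 1  4  -2/3 ]
  [ 0  1     0 ]
  [ 0  0  -1/3 ]
R3 := -3·R3
  [ 1  4  -2/3 ]
  [ 0  1     0 ]
  [ 0  0     1 ]
R1 := R1 + 2/3·R3
  [ 1  4  0 ]
  [ 0  1  0 ]
  [ 0  0  1 ]
R1 := R1 − 4·R2
  [ 1  0  0 ]
  [ 0  1  0 ]
  [ 0  0  1 ]
Pivot columns are the columns containing a leading 1.

1, 2, 3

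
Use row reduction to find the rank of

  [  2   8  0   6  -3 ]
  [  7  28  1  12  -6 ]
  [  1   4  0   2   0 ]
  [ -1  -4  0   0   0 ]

R1 -> 1/2·R1
  [  1   4  0   3  -3/2 ]
  [  7  28  1  12    -6 ]
  [  1   4  0   2     0 ]
  [ -1  -4  0   0     0 ]
R2 -> R2 − 7·R1
  [  1   4  0   3  -3/2 ]
  [  0   0  1  -9   9/2 ]
  [  1   4  0   2     0 ]
  [ -1  -4  0   0     0 ]
R3 -> R3 − R1
  [  1   4  0   3  -3/2 ]
  [  0   0  1  -9   9/2 ]
  [  0   0  0  -1   3/2 ]
  [ -1  -4  0   0     0 ]
R4 -> R4 + R1
  [ 1  4  0   3  -3/2 ]
  [ 0  0  1  -9   9/2 ]
  [ 0  0  0  -1   3/2 ]
  [ 0  0  0   3  -3/2 ]
R3 -> -1·R3
  [ 1  4  0   3  -3/2 ]
  [ 0  0  1  -9   9/2 ]
  [ 0  0  0   1  -3/2 ]
  [ 0  0  0   3  -3/2 ]
R4 -> R4 − 3·R3
  [ 1  4  0   3  -3/2 ]
  [ 0  0  1  -9   9/2 ]
  [ 0  0  0   1  -3/2 ]
  [ 0  0  0   0     3 ]
R4 -> 1/3·R4
  [ 1  4  0   3  -3/2 ]
  [ 0  0  1  -9   9/2 ]
  [ 0  0  0   1  -3/2 ]
  [ 0  0  0   0     1 ]
R3 -> R3 + 3/2·R4
  [ 1  4  0   3  -3/2 ]
  [ 0  0  1  -9   9/2 ]
  [ 0  0  0   1     0 ]
  [ 0  0  0   0     1 ]
R2 -> R2 − 9/2·R4
  [ 1  4  0   3  -3/2 ]
  [ 0  0  1  -9     0 ]
  [ 0  0  0   1     0 ]
  [ 0  0  0   0     1 ]
R1 -> R1 + 3/2·R4
  [ 1  4  0   3  0 ]
  [ 0  0  1  -9  0 ]
  [ 0  0  0   1  0 ]
  [ 0  0  0   0  1 ]
R2 -> R2 + 9·R3
  [ 1  4  0  3  0 ]
  [ 0  0  1  0  0 ]
  [ 0  0  0  1  0 ]
  [ 0  0  0  0  1 ]
R1 -> R1 − 3·R3
  [ 1  4  0  0  0 ]
  [ 0  0  1  0  0 ]
  [ 0  0  0  1  0 ]
  [ 0  0  0  0  1 ]
The reduced form has 4 nonzero rows.

rank = 4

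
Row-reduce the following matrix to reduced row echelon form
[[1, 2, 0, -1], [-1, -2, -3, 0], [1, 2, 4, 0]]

[[1, 2, 0, 0], [0, 0, 1, 0], [0, 0, 0, 1]]

r2 := r2 + r1
  [ 1  2   0  -1 ]
  [ 0  0  -3  -1 ]
  [ 1  2   4   0 ]
r3 := r3 − r1
  [ 1  2   0  -1 ]
  [ 0  0  -3  -1 ]
  [ 0  0   4   1 ]
r2 := -1/3·r2
  [ 1  2  0   -1 ]
  [ 0  0  1  1/3 ]
  [ 0  0  4    1 ]
r3 := r3 − 4·r2
  [ 1  2  0    -1 ]
  [ 0  0  1   1/3 ]
  [ 0  0  0  -1/3 ]
r3 := -3·r3
  [ 1  2  0   -1 ]
  [ 0  0  1  1/3 ]
  [ 0  0  0    1 ]
r2 := r2 − 1/3·r3
  [ 1  2  0  -1 ]
  [ 0  0  1   0 ]
  [ 0  0  0   1 ]
r1 := r1 + r3
  [ 1  2  0  0 ]
  [ 0  0  1  0 ]
  [ 0  0  0  1 ]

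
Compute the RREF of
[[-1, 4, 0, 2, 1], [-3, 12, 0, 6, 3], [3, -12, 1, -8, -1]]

R1 -> -1·R1
R2 -> R2 + 3·R1
R3 -> R3 − 3·R1
R2 ↔ R3

[[1, -4, 0, -2, -1], [0, 0, 1, -2, 2], [0, 0, 0, 0, 0]]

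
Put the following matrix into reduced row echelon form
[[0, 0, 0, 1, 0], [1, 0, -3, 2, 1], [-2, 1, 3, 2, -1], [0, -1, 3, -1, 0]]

[[1, 0, -3, 0, 0], [0, 1, -3, 0, 0], [0, 0, 0, 1, 0], [0, 0, 0, 0, 1]]

r1 <-> r2
  [  1   0  -3   2   1 ]
  [  0   0   0   1   0 ]
  [ -2   1   3   2  -1 ]
  [  0  -1   3  -1   0 ]
r3 ← r3 + 2·r1
  [ 1   0  -3   2  1 ]
  [ 0   0   0   1  0 ]
  [ 0   1  -3   6  1 ]
  [ 0  -1   3  -1  0 ]
r2 <-> r3
  [ 1   0  -3   2  1 ]
  [ 0   1  -3   6  1 ]
  [ 0   0   0   1  0 ]
  [ 0  -1   3  -1  0 ]
r4 ← r4 + r2
  [ 1  0  -3  2  1 ]
  [ 0  1  -3  6  1 ]
  [ 0  0   0  1  0 ]
  [ 0  0   0  5  1 ]
r4 ← r4 − 5·r3
  [ 1  0  -3  2  1 ]
  [ 0  1  -3  6  1 ]
  [ 0  0   0  1  0 ]
  [ 0  0   0  0  1 ]
r2 ← r2 − r4
  [ 1  0  -3  2  1 ]
  [ 0  1  -3  6  0 ]
  [ 0  0   0  1  0 ]
  [ 0  0   0  0  1 ]
r1 ← r1 − r4
  [ 1  0  -3  2  0 ]
  [ 0  1  -3  6  0 ]
  [ 0  0   0  1  0 ]
  [ 0  0   0  0  1 ]
r2 ← r2 − 6·r3
  [ 1  0  -3  2  0 ]
  [ 0  1  -3  0  0 ]
  [ 0  0   0  1  0 ]
  [ 0  0   0  0  1 ]
r1 ← r1 − 2·r3
  [ 1  0  -3  0  0 ]
  [ 0  1  -3  0  0 ]
  [ 0  0   0  1  0 ]
  [ 0  0   0  0  1 ]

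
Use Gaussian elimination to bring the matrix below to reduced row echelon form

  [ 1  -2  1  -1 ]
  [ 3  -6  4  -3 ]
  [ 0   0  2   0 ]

[[1, -2, 0, -1], [0, 0, 1, 0], [0, 0, 0, 0]]

R2 -> R2 − 3·R1
  [ 1  -2  1  -1 ]
  [ 0   0  1   0 ]
  [ 0   0  2   0 ]
R3 -> R3 − 2·R2
  [ 1  -2  1  -1 ]
  [ 0   0  1   0 ]
  [ 0   0  0   0 ]
R1 -> R1 − R2
  [ 1  -2  0  -1 ]
  [ 0   0  1   0 ]
  [ 0   0  0   0 ]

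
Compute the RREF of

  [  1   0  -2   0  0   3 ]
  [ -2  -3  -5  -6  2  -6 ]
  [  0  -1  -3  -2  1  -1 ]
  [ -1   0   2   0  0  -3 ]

R2 ← R2 + 2·R1
  [  1   0  -2   0  0   3 ]
  [  0  -3  -9  -6  2   0 ]
  [  0  -1  -3  -2  1  -1 ]
  [ -1   0   2   0  0  -3 ]
R4 ← R4 + R1
  [ 1   0  -2   0  0   3 ]
  [ 0  -3  -9  -6  2   0 ]
  [ 0  -1  -3  -2  1  -1 ]
  [ 0   0   0   0  0   0 ]
R2 ← -1/3·R2
  [ 1   0  -2   0     0   3 ]
  [ 0   1   3   2  -2/3   0 ]
  [ 0  -1  -3  -2     1  -1 ]
  [ 0   0   0   0     0   0 ]
R3 ← R3 + R2
  [ 1  0  -2  0     0   3 ]
  [ 0  1   3  2  -2/3   0 ]
  [ 0  0   0  0   1/3  -1 ]
  [ 0  0   0  0     0   0 ]
R3 ← 3·R3
  [ 1  0  -2  0     0   3 ]
  [ 0  1   3  2  -2/3   0 ]
  [ 0  0   0  0     1  -3 ]
  [ 0  0   0  0     0   0 ]
R2 ← R2 + 2/3·R3
  [ 1  0  -2  0  0   3 ]
  [ 0  1   3  2  0  -2 ]
  [ 0  0   0  0  1  -3 ]
  [ 0  0   0  0  0   0 ]

[[1, 0, -2, 0, 0, 3], [0, 1, 3, 2, 0, -2], [0, 0, 0, 0, 1, -3], [0, 0, 0, 0, 0, 0]]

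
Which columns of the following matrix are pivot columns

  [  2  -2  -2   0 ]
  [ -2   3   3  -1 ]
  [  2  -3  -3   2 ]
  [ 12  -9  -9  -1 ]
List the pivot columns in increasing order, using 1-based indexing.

R1 → 1/2·R1
  [  1  -1  -1   0 ]
  [ -2   3   3  -1 ]
  [  2  -3  -3   2 ]
  [ 12  -9  -9  -1 ]
R2 → R2 + 2·R1
  [  1  -1  -1   0 ]
  [  0   1   1  -1 ]
  [  2  -3  -3   2 ]
  [ 12  -9  -9  -1 ]
R3 → R3 − 2·R1
  [  1  -1  -1   0 ]
  [  0   1   1  -1 ]
  [  0  -1  -1   2 ]
  [ 12  -9  -9  -1 ]
R4 → R4 − 12·R1
  [ 1  -1  -1   0 ]
  [ 0   1   1  -1 ]
  [ 0  -1  -1   2 ]
  [ 0   3   3  -1 ]
R3 → R3 + R2
  [ 1  -1  -1   0 ]
  [ 0   1   1  -1 ]
  [ 0   0   0   1 ]
  [ 0   3   3  -1 ]
R4 → R4 − 3·R2
  [ 1  -1  -1   0 ]
  [ 0   1   1  -1 ]
  [ 0   0   0   1 ]
  [ 0   0   0   2 ]
R4 → R4 − 2·R3
  [ 1  -1  -1   0 ]
  [ 0   1   1  -1 ]
  [ 0   0   0   1 ]
  [ 0   0   0   0 ]
R2 → R2 + R3
  [ 1  -1  -1  0 ]
  [ 0   1   1  0 ]
  [ 0   0   0  1 ]
  [ 0   0   0  0 ]
R1 → R1 + R2
  [ 1  0  0  0 ]
  [ 0  1  1  0 ]
  [ 0  0  0  1 ]
  [ 0  0  0  0 ]
Pivot columns are the columns containing a leading 1.

1, 2, 4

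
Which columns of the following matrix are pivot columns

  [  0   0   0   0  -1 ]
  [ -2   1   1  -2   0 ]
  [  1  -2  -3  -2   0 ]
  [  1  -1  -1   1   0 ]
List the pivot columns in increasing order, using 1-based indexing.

1, 2, 3, 5

Swap r1 and r2.
Multiply r1 by -1/2.
Subtract r1 from r3.
Subtract r1 from r4.
Swap r2 and r3.
Multiply r2 by -2/3.
Add 1/2 times r2 to r4.
Swap r3 and r4.
Multiply r3 by 3.
Multiply r4 by -1.
Subtract 5/3 times r3 from r2.
Add 1/2 times r3 to r1.
Add 1/2 times r2 to r1.
Pivot columns are the columns containing a leading 1.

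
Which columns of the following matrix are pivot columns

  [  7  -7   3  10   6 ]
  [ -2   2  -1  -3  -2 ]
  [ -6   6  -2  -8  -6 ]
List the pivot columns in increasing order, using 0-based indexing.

r1 -> 1/7·r1
  [  1  -1  3/7  10/7  6/7 ]
  [ -2   2   -1    -3   -2 ]
  [ -6   6   -2    -8   -6 ]
r2 -> r2 + 2·r1
  [  1  -1   3/7  10/7   6/7 ]
  [  0   0  -1/7  -1/7  -2/7 ]
  [ -6   6    -2    -8    -6 ]
r3 -> r3 + 6·r1
  [ 1  -1   3/7  10/7   6/7 ]
  [ 0   0  -1/7  -1/7  -2/7 ]
  [ 0   0   4/7   4/7  -6/7 ]
r2 -> -7·r2
  [ 1  -1  3/7  10/7   6/7 ]
  [ 0   0    1     1     2 ]
  [ 0   0  4/7   4/7  -6/7 ]
r3 -> r3 − 4/7·r2
  [ 1  -1  3/7  10/7  6/7 ]
  [ 0   0    1     1    2 ]
  [ 0   0    0     0   -2 ]
r3 -> -1/2·r3
  [ 1  -1  3/7  10/7  6/7 ]
  [ 0   0    1     1    2 ]
  [ 0   0    0     0    1 ]
r2 -> r2 − 2·r3
  [ 1  -1  3/7  10/7  6/7 ]
  [ 0   0    1     1    0 ]
  [ 0   0    0     0    1 ]
r1 -> r1 − 6/7·r3
  [ 1  -1  3/7  10/7  0 ]
  [ 0   0    1     1  0 ]
  [ 0   0    0     0  1 ]
r1 -> r1 − 3/7·r2
  [ 1  -1  0  1  0 ]
  [ 0   0  1  1  0 ]
  [ 0   0  0  0  1 ]
Pivot columns are the columns containing a leading 1.

0, 2, 4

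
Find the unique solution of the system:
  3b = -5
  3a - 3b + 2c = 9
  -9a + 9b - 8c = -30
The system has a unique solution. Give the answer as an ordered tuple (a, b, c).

(1/3, -5/3, 3/2)

Form the augmented matrix and row-reduce:
  [  0   3   0  |   -5 ]
  [  3  -3   2  |    9 ]
  [ -9   9  -8  |  -30 ]
R1 ↔ R2
  [  3  -3   2  |    9 ]
  [  0   3   0  |   -5 ]
  [ -9   9  -8  |  -30 ]
R1 -> 1/3·R1
  [  1  -1  2/3  |    3 ]
  [  0   3    0  |   -5 ]
  [ -9   9   -8  |  -30 ]
R3 -> R3 + 9·R1
  [ 1  -1  2/3  |   3 ]
  [ 0   3    0  |  -5 ]
  [ 0   0   -2  |  -3 ]
R2 -> 1/3·R2
  [ 1  -1  2/3  |     3 ]
  [ 0   1    0  |  -5/3 ]
  [ 0   0   -2  |    -3 ]
R3 -> -1/2·R3
  [ 1  -1  2/3  |     3 ]
  [ 0   1    0  |  -5/3 ]
  [ 0   0    1  |   3/2 ]
R1 -> R1 − 2/3·R3
  [ 1  -1  0  |     2 ]
  [ 0   1  0  |  -5/3 ]
  [ 0   0  1  |   3/2 ]
R1 -> R1 + R2
  [ 1  0  0  |   1/3 ]
  [ 0  1  0  |  -5/3 ]
  [ 0  0  1  |   3/2 ]
Reading off the last column: a = 1/3, b = -5/3, c = 3/2.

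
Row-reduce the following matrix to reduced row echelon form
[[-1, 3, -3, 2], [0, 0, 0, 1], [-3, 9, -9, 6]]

[[1, -3, 3, 0], [0, 0, 0, 1], [0, 0, 0, 0]]

Multiply R1 by -1.
  [  1  -3   3  -2 ]
  [  0   0   0   1 ]
  [ -3   9  -9   6 ]
Add 3 times R1 to R3.
  [ 1  -3  3  -2 ]
  [ 0   0  0   1 ]
  [ 0   0  0   0 ]
Add 2 times R2 to R1.
  [ 1  -3  3  0 ]
  [ 0   0  0  1 ]
  [ 0   0  0  0 ]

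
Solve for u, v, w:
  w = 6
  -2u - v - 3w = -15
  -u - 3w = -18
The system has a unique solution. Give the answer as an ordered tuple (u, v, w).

(0, -3, 6)

Form the augmented matrix and row-reduce:
  [  0   0   1  |    6 ]
  [ -2  -1  -3  |  -15 ]
  [ -1   0  -3  |  -18 ]
R1 <-> R2
  [ -2  -1  -3  |  -15 ]
  [  0   0   1  |    6 ]
  [ -1   0  -3  |  -18 ]
R1 → -1/2·R1
  [  1  1/2  3/2  |  15/2 ]
  [  0    0    1  |     6 ]
  [ -1    0   -3  |   -18 ]
R3 → R3 + R1
  [ 1  1/2   3/2  |   15/2 ]
  [ 0    0     1  |      6 ]
  [ 0  1/2  -3/2  |  -21/2 ]
R2 <-> R3
  [ 1  1/2   3/2  |   15/2 ]
  [ 0  1/2  -3/2  |  -21/2 ]
  [ 0    0     1  |      6 ]
R2 → 2·R2
  [ 1  1/2  3/2  |  15/2 ]
  [ 0    1   -3  |   -21 ]
  [ 0    0    1  |     6 ]
R2 → R2 + 3·R3
  [ 1  1/2  3/2  |  15/2 ]
  [ 0    1    0  |    -3 ]
  [ 0    0    1  |     6 ]
R1 → R1 − 3/2·R3
  [ 1  1/2  0  |  -3/2 ]
  [ 0    1  0  |    -3 ]
  [ 0    0  1  |     6 ]
R1 → R1 − 1/2·R2
  [ 1  0  0  |   0 ]
  [ 0  1  0  |  -3 ]
  [ 0  0  1  |   6 ]
Reading off the last column: u = 0, v = -3, w = 6.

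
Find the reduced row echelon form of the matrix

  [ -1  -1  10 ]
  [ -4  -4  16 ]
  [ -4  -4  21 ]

[[1, 1, 0], [0, 0, 1], [0, 0, 0]]

Multiply R1 by -1.
  [  1   1  -10 ]
  [ -4  -4   16 ]
  [ -4  -4   21 ]
Add 4 times R1 to R2.
  [  1   1  -10 ]
  [  0   0  -24 ]
  [ -4  -4   21 ]
Add 4 times R1 to R3.
  [ 1  1  -10 ]
  [ 0  0  -24 ]
  [ 0  0  -19 ]
Multiply R2 by -1/24.
  [ 1  1  -10 ]
  [ 0  0    1 ]
  [ 0  0  -19 ]
Add 19 times R2 to R3.
  [ 1  1  -10 ]
  [ 0  0    1 ]
  [ 0  0    0 ]
Add 10 times R2 to R1.
  [ 1  1  0 ]
  [ 0  0  1 ]
  [ 0  0  0 ]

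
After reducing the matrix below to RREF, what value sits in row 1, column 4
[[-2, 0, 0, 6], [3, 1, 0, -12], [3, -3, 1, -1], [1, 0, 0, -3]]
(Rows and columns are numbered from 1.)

-3

ρ1 ← -1/2·ρ1
  [ 1   0  0   -3 ]
  [ 3   1  0  -12 ]
  [ 3  -3  1   -1 ]
  [ 1   0  0   -3 ]
ρ2 ← ρ2 − 3·ρ1
  [ 1   0  0  -3 ]
  [ 0   1  0  -3 ]
  [ 3  -3  1  -1 ]
  [ 1   0  0  -3 ]
ρ3 ← ρ3 − 3·ρ1
  [ 1   0  0  -3 ]
  [ 0   1  0  -3 ]
  [ 0  -3  1   8 ]
  [ 1   0  0  -3 ]
ρ4 ← ρ4 − ρ1
  [ 1   0  0  -3 ]
  [ 0   1  0  -3 ]
  [ 0  -3  1   8 ]
  [ 0   0  0   0 ]
ρ3 ← ρ3 + 3·ρ2
  [ 1  0  0  -3 ]
  [ 0  1  0  -3 ]
  [ 0  0  1  -1 ]
  [ 0  0  0   0 ]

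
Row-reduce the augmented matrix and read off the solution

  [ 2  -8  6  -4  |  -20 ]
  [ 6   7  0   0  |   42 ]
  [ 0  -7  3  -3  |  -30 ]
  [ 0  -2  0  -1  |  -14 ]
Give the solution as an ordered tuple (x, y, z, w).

Multiply ρ1 by 1/2.
Subtract 6 times ρ1 from ρ2.
Multiply ρ2 by 1/31.
Add 7 times ρ2 to ρ3.
Add 2 times ρ2 to ρ4.
Multiply ρ3 by -31/33.
Add 36/31 times ρ3 to ρ4.
Multiply ρ4 by 11.
Subtract 3/11 times ρ4 from ρ3.
Subtract 12/31 times ρ4 from ρ2.
Add 2 times ρ4 to ρ1.
Add 18/31 times ρ3 to ρ2.
Subtract 3 times ρ3 from ρ1.
Add 4 times ρ2 to ρ1.
Reading off the last column: x = 0, y = 6, z = 6, w = 2.

(0, 6, 6, 2)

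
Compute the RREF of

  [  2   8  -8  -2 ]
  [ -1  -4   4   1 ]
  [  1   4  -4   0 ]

r1 := 1/2·r1
  [  1   4  -4  -1 ]
  [ -1  -4   4   1 ]
  [  1   4  -4   0 ]
r2 := r2 + r1
  [ 1  4  -4  -1 ]
  [ 0  0   0   0 ]
  [ 1  4  -4   0 ]
r3 := r3 − r1
  [ 1  4  -4  -1 ]
  [ 0  0   0   0 ]
  [ 0  0   0   1 ]
r2 <-> r3
  [ 1  4  -4  -1 ]
  [ 0  0   0   1 ]
  [ 0  0   0   0 ]
r1 := r1 + r2
  [ 1  4  -4  0 ]
  [ 0  0   0  1 ]
  [ 0  0   0  0 ]

[[1, 4, -4, 0], [0, 0, 0, 1], [0, 0, 0, 0]]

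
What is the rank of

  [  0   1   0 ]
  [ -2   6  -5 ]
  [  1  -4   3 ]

Swap R1 and R2.
  [ -2   6  -5 ]
  [  0   1   0 ]
  [  1  -4   3 ]
Multiply R1 by -1/2.
  [ 1  -3  5/2 ]
  [ 0   1    0 ]
  [ 1  -4    3 ]
Subtract R1 from R3.
  [ 1  -3  5/2 ]
  [ 0   1    0 ]
  [ 0  -1  1/2 ]
Add R2 to R3.
  [ 1  -3  5/2 ]
  [ 0   1    0 ]
  [ 0   0  1/2 ]
Multiply R3 by 2.
  [ 1  -3  5/2 ]
  [ 0   1    0 ]
  [ 0   0    1 ]
Subtract 5/2 times R3 from R1.
  [ 1  -3  0 ]
  [ 0   1  0 ]
  [ 0   0  1 ]
Add 3 times R2 to R1.
  [ 1  0  0 ]
  [ 0  1  0 ]
  [ 0  0  1 ]
The reduced form has 3 nonzero rows.

rank = 3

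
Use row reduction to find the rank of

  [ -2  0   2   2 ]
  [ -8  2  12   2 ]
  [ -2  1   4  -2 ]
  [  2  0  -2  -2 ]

rank = 3

r1 ← -1/2·r1
  [  1  0  -1  -1 ]
  [ -8  2  12   2 ]
  [ -2  1   4  -2 ]
  [  2  0  -2  -2 ]
r2 ← r2 + 8·r1
  [  1  0  -1  -1 ]
  [  0  2   4  -6 ]
  [ -2  1   4  -2 ]
  [  2  0  -2  -2 ]
r3 ← r3 + 2·r1
  [ 1  0  -1  -1 ]
  [ 0  2   4  -6 ]
  [ 0  1   2  -4 ]
  [ 2  0  -2  -2 ]
r4 ← r4 − 2·r1
  [ 1  0  -1  -1 ]
  [ 0  2   4  -6 ]
  [ 0  1   2  -4 ]
  [ 0  0   0   0 ]
r2 ← 1/2·r2
  [ 1  0  -1  -1 ]
  [ 0  1   2  -3 ]
  [ 0  1   2  -4 ]
  [ 0  0   0   0 ]
r3 ← r3 − r2
  [ 1  0  -1  -1 ]
  [ 0  1   2  -3 ]
  [ 0  0   0  -1 ]
  [ 0  0   0   0 ]
r3 ← -1·r3
  [ 1  0  -1  -1 ]
  [ 0  1   2  -3 ]
  [ 0  0   0   1 ]
  [ 0  0   0   0 ]
r2 ← r2 + 3·r3
  [ 1  0  -1  -1 ]
  [ 0  1   2   0 ]
  [ 0  0   0   1 ]
  [ 0  0   0   0 ]
r1 ← r1 + r3
  [ 1  0  -1  0 ]
  [ 0  1   2  0 ]
  [ 0  0   0  1 ]
  [ 0  0   0  0 ]
The reduced form has 3 nonzero rows.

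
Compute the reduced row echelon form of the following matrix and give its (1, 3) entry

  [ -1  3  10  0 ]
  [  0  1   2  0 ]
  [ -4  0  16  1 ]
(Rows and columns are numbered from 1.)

-4

R1 := -1·R1
R3 := R3 + 4·R1
R3 := R3 + 12·R2
R1 := R1 + 3·R2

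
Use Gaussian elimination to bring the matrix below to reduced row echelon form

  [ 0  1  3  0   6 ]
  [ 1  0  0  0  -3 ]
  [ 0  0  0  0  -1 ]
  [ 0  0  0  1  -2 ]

[[1, 0, 0, 0, 0], [0, 1, 3, 0, 0], [0, 0, 0, 1, 0], [0, 0, 0, 0, 1]]

r1 <=> r2
  [ 1  0  0  0  -3 ]
  [ 0  1  3  0   6 ]
  [ 0  0  0  0  -1 ]
  [ 0  0  0  1  -2 ]
r3 <=> r4
  [ 1  0  0  0  -3 ]
  [ 0  1  3  0   6 ]
  [ 0  0  0  1  -2 ]
  [ 0  0  0  0  -1 ]
r4 := -1·r4
  [ 1  0  0  0  -3 ]
  [ 0  1  3  0   6 ]
  [ 0  0  0  1  -2 ]
  [ 0  0  0  0   1 ]
r3 := r3 + 2·r4
  [ 1  0  0  0  -3 ]
  [ 0  1  3  0   6 ]
  [ 0  0  0  1   0 ]
  [ 0  0  0  0   1 ]
r2 := r2 − 6·r4
  [ 1  0  0  0  -3 ]
  [ 0  1  3  0   0 ]
  [ 0  0  0  1   0 ]
  [ 0  0  0  0   1 ]
r1 := r1 + 3·r4
  [ 1  0  0  0  0 ]
  [ 0  1  3  0  0 ]
  [ 0  0  0  1  0 ]
  [ 0  0  0  0  1 ]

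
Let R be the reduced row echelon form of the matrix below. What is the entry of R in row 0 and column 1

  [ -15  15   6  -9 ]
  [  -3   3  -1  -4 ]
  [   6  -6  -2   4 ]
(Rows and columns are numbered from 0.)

R1 := -1/15·R1
R2 := R2 + 3·R1
R3 := R3 − 6·R1
R2 := -5/11·R2
R3 := R3 − 2/5·R2
R1 := R1 + 2/5·R2

-1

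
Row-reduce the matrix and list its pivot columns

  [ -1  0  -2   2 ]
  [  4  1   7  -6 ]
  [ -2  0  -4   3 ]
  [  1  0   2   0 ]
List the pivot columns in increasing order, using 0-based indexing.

0, 1, 3

Multiply r1 by -1.
  [  1  0   2  -2 ]
  [  4  1   7  -6 ]
  [ -2  0  -4   3 ]
  [  1  0   2   0 ]
Subtract 4 times r1 from r2.
  [  1  0   2  -2 ]
  [  0  1  -1   2 ]
  [ -2  0  -4   3 ]
  [  1  0   2   0 ]
Add 2 times r1 to r3.
  [ 1  0   2  -2 ]
  [ 0  1  -1   2 ]
  [ 0  0   0  -1 ]
  [ 1  0   2   0 ]
Subtract r1 from r4.
  [ 1  0   2  -2 ]
  [ 0  1  -1   2 ]
  [ 0  0   0  -1 ]
  [ 0  0   0   2 ]
Multiply r3 by -1.
  [ 1  0   2  -2 ]
  [ 0  1  -1   2 ]
  [ 0  0   0   1 ]
  [ 0  0   0   2 ]
Subtract 2 times r3 from r4.
  [ 1  0   2  -2 ]
  [ 0  1  -1   2 ]
  [ 0  0   0   1 ]
  [ 0  0   0   0 ]
Subtract 2 times r3 from r2.
  [ 1  0   2  -2 ]
  [ 0  1  -1   0 ]
  [ 0  0   0   1 ]
  [ 0  0   0   0 ]
Add 2 times r3 to r1.
  [ 1  0   2  0 ]
  [ 0  1  -1  0 ]
  [ 0  0   0  1 ]
  [ 0  0   0  0 ]
Pivot columns are the columns containing a leading 1.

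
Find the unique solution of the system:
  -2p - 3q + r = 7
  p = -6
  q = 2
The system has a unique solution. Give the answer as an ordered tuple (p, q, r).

Form the augmented matrix and row-reduce:
  [ -2  -3  1  |   7 ]
  [  1   0  0  |  -6 ]
  [  0   1  0  |   2 ]
Multiply R1 by -1/2.
  [ 1  3/2  -1/2  |  -7/2 ]
  [ 1    0     0  |    -6 ]
  [ 0    1     0  |     2 ]
Subtract R1 from R2.
  [ 1   3/2  -1/2  |  -7/2 ]
  [ 0  -3/2   1/2  |  -5/2 ]
  [ 0     1     0  |     2 ]
Multiply R2 by -2/3.
  [ 1  3/2  -1/2  |  -7/2 ]
  [ 0    1  -1/3  |   5/3 ]
  [ 0    1     0  |     2 ]
Subtract R2 from R3.
  [ 1  3/2  -1/2  |  -7/2 ]
  [ 0    1  -1/3  |   5/3 ]
  [ 0    0   1/3  |   1/3 ]
Multiply R3 by 3.
  [ 1  3/2  -1/2  |  -7/2 ]
  [ 0    1  -1/3  |   5/3 ]
  [ 0    0     1  |     1 ]
Add 1/3 times R3 to R2.
  [ 1  3/2  -1/2  |  -7/2 ]
  [ 0    1     0  |     2 ]
  [ 0    0     1  |     1 ]
Add 1/2 times R3 to R1.
  [ 1  3/2  0  |  -3 ]
  [ 0    1  0  |   2 ]
  [ 0    0  1  |   1 ]
Subtract 3/2 times R2 from R1.
  [ 1  0  0  |  -6 ]
  [ 0  1  0  |   2 ]
  [ 0  0  1  |   1 ]
Reading off the last column: p = -6, q = 2, r = 1.

(-6, 2, 1)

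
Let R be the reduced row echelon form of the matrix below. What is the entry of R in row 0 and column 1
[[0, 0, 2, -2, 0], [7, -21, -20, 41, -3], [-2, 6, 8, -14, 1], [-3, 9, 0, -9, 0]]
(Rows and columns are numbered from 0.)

r1 <-> r2
  [  7  -21  -20   41  -3 ]
  [  0    0    2   -2   0 ]
  [ -2    6    8  -14   1 ]
  [ -3    9    0   -9   0 ]
r1 := 1/7·r1
  [  1  -3  -20/7  41/7  -3/7 ]
  [  0   0      2    -2     0 ]
  [ -2   6      8   -14     1 ]
  [ -3   9      0    -9     0 ]
r3 := r3 + 2·r1
  [  1  -3  -20/7   41/7  -3/7 ]
  [  0   0      2     -2     0 ]
  [  0   0   16/7  -16/7   1/7 ]
  [ -3   9      0     -9     0 ]
r4 := r4 + 3·r1
  [ 1  -3  -20/7   41/7  -3/7 ]
  [ 0   0      2     -2     0 ]
  [ 0   0   16/7  -16/7   1/7 ]
  [ 0   0  -60/7   60/7  -9/7 ]
r2 := 1/2·r2
  [ 1  -3  -20/7   41/7  -3/7 ]
  [ 0   0      1     -1     0 ]
  [ 0   0   16/7  -16/7   1/7 ]
  [ 0   0  -60/7   60/7  -9/7 ]
r3 := r3 − 16/7·r2
  [ 1  -3  -20/7  41/7  -3/7 ]
  [ 0   0      1    -1     0 ]
  [ 0   0      0     0   1/7 ]
  [ 0   0  -60/7  60/7  -9/7 ]
r4 := r4 + 60/7·r2
  [ 1  -3  -20/7  41/7  -3/7 ]
  [ 0   0      1    -1     0 ]
  [ 0   0      0     0   1/7 ]
  [ 0   0      0     0  -9/7 ]
r3 := 7·r3
  [ 1  -3  -20/7  41/7  -3/7 ]
  [ 0   0      1    -1     0 ]
  [ 0   0      0     0     1 ]
  [ 0   0      0     0  -9/7 ]
r4 := r4 + 9/7·r3
  [ 1  -3  -20/7  41/7  -3/7 ]
  [ 0   0      1    -1     0 ]
  [ 0   0      0     0     1 ]
  [ 0   0      0     0     0 ]
r1 := r1 + 3/7·r3
  [ 1  -3  -20/7  41/7  0 ]
  [ 0   0      1    -1  0 ]
  [ 0   0      0     0  1 ]
  [ 0   0      0     0  0 ]
r1 := r1 + 20/7·r2
  [ 1  -3  0   3  0 ]
  [ 0   0  1  -1  0 ]
  [ 0   0  0   0  1 ]
  [ 0   0  0   0  0 ]

-3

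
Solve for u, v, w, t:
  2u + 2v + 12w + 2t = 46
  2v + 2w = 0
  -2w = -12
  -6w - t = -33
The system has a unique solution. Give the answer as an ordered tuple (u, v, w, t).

Form the augmented matrix and row-reduce:
  [ 2  2  12   2  |   46 ]
  [ 0  2   2   0  |    0 ]
  [ 0  0  -2   0  |  -12 ]
  [ 0  0  -6  -1  |  -33 ]
Multiply ρ1 by 1/2.
  [ 1  1   6   1  |   23 ]
  [ 0  2   2   0  |    0 ]
  [ 0  0  -2   0  |  -12 ]
  [ 0  0  -6  -1  |  -33 ]
Multiply ρ2 by 1/2.
  [ 1  1   6   1  |   23 ]
  [ 0  1   1   0  |    0 ]
  [ 0  0  -2   0  |  -12 ]
  [ 0  0  -6  -1  |  -33 ]
Multiply ρ3 by -1/2.
  [ 1  1   6   1  |   23 ]
  [ 0  1   1   0  |    0 ]
  [ 0  0   1   0  |    6 ]
  [ 0  0  -6  -1  |  -33 ]
Add 6 times ρ3 to ρ4.
  [ 1  1  6   1  |  23 ]
  [ 0  1  1   0  |   0 ]
  [ 0  0  1   0  |   6 ]
  [ 0  0  0  -1  |   3 ]
Multiply ρ4 by -1.
  [ 1  1  6  1  |  23 ]
  [ 0  1  1  0  |   0 ]
  [ 0  0  1  0  |   6 ]
  [ 0  0  0  1  |  -3 ]
Subtract ρ4 from ρ1.
  [ 1  1  6  0  |  26 ]
  [ 0  1  1  0  |   0 ]
  [ 0  0  1  0  |   6 ]
  [ 0  0  0  1  |  -3 ]
Subtract ρ3 from ρ2.
  [ 1  1  6  0  |  26 ]
  [ 0  1  0  0  |  -6 ]
  [ 0  0  1  0  |   6 ]
  [ 0  0  0  1  |  -3 ]
Subtract 6 times ρ3 from ρ1.
  [ 1  1  0  0  |  -10 ]
  [ 0  1  0  0  |   -6 ]
  [ 0  0  1  0  |    6 ]
  [ 0  0  0  1  |   -3 ]
Subtract ρ2 from ρ1.
  [ 1  0  0  0  |  -4 ]
  [ 0  1  0  0  |  -6 ]
  [ 0  0  1  0  |   6 ]
  [ 0  0  0  1  |  -3 ]
Reading off the last column: u = -4, v = -6, w = 6, t = -3.

(-4, -6, 6, -3)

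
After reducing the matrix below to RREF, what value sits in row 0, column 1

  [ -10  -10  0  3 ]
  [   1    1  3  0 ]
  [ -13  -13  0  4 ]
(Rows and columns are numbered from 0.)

1

r1 -> -1/10·r1
  [   1    1  0  -3/10 ]
  [   1    1  3      0 ]
  [ -13  -13  0      4 ]
r2 -> r2 − r1
  [   1    1  0  -3/10 ]
  [   0    0  3   3/10 ]
  [ -13  -13  0      4 ]
r3 -> r3 + 13·r1
  [ 1  1  0  -3/10 ]
  [ 0  0  3   3/10 ]
  [ 0  0  0   1/10 ]
r2 -> 1/3·r2
  [ 1  1  0  -3/10 ]
  [ 0  0  1   1/10 ]
  [ 0  0  0   1/10 ]
r3 -> 10·r3
  [ 1  1  0  -3/10 ]
  [ 0  0  1   1/10 ]
  [ 0  0  0      1 ]
r2 -> r2 − 1/10·r3
  [ 1  1  0  -3/10 ]
  [ 0  0  1      0 ]
  [ 0  0  0      1 ]
r1 -> r1 + 3/10·r3
  [ 1  1  0  0 ]
  [ 0  0  1  0 ]
  [ 0  0  0  1 ]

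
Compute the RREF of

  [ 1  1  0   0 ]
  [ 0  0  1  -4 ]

[[1, 1, 0, 0], [0, 0, 1, -4]]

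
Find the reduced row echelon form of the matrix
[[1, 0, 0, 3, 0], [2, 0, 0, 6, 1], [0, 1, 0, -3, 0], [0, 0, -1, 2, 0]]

Subtract 2 times ρ1 from ρ2.
Swap ρ2 and ρ3.
Swap ρ3 and ρ4.
Multiply ρ3 by -1.

[[1, 0, 0, 3, 0], [0, 1, 0, -3, 0], [0, 0, 1, -2, 0], [0, 0, 0, 0, 1]]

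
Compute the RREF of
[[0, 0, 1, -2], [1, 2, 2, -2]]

ρ1 <-> ρ2
  [ 1  2  2  -2 ]
  [ 0  0  1  -2 ]
ρ1 ← ρ1 − 2·ρ2
  [ 1  2  0   2 ]
  [ 0  0  1  -2 ]

[[1, 2, 0, 2], [0, 0, 1, -2]]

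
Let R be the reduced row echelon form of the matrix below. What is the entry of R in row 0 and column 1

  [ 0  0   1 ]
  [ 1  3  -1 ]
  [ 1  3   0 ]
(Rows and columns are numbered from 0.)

R1 <=> R2
  [ 1  3  -1 ]
  [ 0  0   1 ]
  [ 1  3   0 ]
R3 ← R3 − R1
  [ 1  3  -1 ]
  [ 0  0   1 ]
  [ 0  0   1 ]
R3 ← R3 − R2
  [ 1  3  -1 ]
  [ 0  0   1 ]
  [ 0  0   0 ]
R1 ← R1 + R2
  [ 1  3  0 ]
  [ 0  0  1 ]
  [ 0  0  0 ]

3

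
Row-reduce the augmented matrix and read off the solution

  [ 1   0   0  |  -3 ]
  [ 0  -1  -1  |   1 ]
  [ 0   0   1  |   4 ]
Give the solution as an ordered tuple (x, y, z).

R2 ← -1·R2
  [ 1  0  0  |  -3 ]
  [ 0  1  1  |  -1 ]
  [ 0  0  1  |   4 ]
R2 ← R2 − R3
  [ 1  0  0  |  -3 ]
  [ 0  1  0  |  -5 ]
  [ 0  0  1  |   4 ]
Reading off the last column: x = -3, y = -5, z = 4.

(-3, -5, 4)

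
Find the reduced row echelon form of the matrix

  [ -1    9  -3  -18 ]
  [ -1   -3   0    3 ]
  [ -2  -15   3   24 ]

[[1, 0, 0, 0], [0, 1, 0, -1], [0, 0, 1, 3]]

Multiply R1 by -1.
  [  1   -9  3  18 ]
  [ -1   -3  0   3 ]
  [ -2  -15  3  24 ]
Add R1 to R2.
  [  1   -9  3  18 ]
  [  0  -12  3  21 ]
  [ -2  -15  3  24 ]
Add 2 times R1 to R3.
  [ 1   -9  3  18 ]
  [ 0  -12  3  21 ]
  [ 0  -33  9  60 ]
Multiply R2 by -1/12.
  [ 1   -9     3    18 ]
  [ 0    1  -1/4  -7/4 ]
  [ 0  -33     9    60 ]
Add 33 times R2 to R3.
  [ 1  -9     3    18 ]
  [ 0   1  -1/4  -7/4 ]
  [ 0   0   3/4   9/4 ]
Multiply R3 by 4/3.
  [ 1  -9     3    18 ]
  [ 0   1  -1/4  -7/4 ]
  [ 0   0     1     3 ]
Add 1/4 times R3 to R2.
  [ 1  -9  3  18 ]
  [ 0   1  0  -1 ]
  [ 0   0  1   3 ]
Subtract 3 times R3 from R1.
  [ 1  -9  0   9 ]
  [ 0   1  0  -1 ]
  [ 0   0  1   3 ]
Add 9 times R2 to R1.
  [ 1  0  0   0 ]
  [ 0  1  0  -1 ]
  [ 0  0  1   3 ]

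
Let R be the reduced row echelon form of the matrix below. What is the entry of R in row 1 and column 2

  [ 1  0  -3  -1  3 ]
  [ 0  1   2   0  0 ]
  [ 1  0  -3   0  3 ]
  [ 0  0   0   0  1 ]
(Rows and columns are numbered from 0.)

2

R3 := R3 − R1
  [ 1  0  -3  -1  3 ]
  [ 0  1   2   0  0 ]
  [ 0  0   0   1  0 ]
  [ 0  0   0   0  1 ]
R1 := R1 − 3·R4
  [ 1  0  -3  -1  0 ]
  [ 0  1   2   0  0 ]
  [ 0  0   0   1  0 ]
  [ 0  0   0   0  1 ]
R1 := R1 + R3
  [ 1  0  -3  0  0 ]
  [ 0  1   2  0  0 ]
  [ 0  0   0  1  0 ]
  [ 0  0   0  0  1 ]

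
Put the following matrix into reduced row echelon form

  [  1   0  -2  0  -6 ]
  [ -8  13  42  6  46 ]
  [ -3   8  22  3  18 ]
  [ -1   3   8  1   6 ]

[[1, 0, -2, 0, 0], [0, 1, 2, 0, 0], [0, 0, 0, 1, 0], [0, 0, 0, 0, 1]]

r2 := r2 + 8·r1
  [  1   0  -2  0  -6 ]
  [  0  13  26  6  -2 ]
  [ -3   8  22  3  18 ]
  [ -1   3   8  1   6 ]
r3 := r3 + 3·r1
  [  1   0  -2  0  -6 ]
  [  0  13  26  6  -2 ]
  [  0   8  16  3   0 ]
  [ -1   3   8  1   6 ]
r4 := r4 + r1
  [ 1   0  -2  0  -6 ]
  [ 0  13  26  6  -2 ]
  [ 0   8  16  3   0 ]
  [ 0   3   6  1   0 ]
r2 := 1/13·r2
  [ 1  0  -2     0     -6 ]
  [ 0  1   2  6/13  -2/13 ]
  [ 0  8  16     3      0 ]
  [ 0  3   6     1      0 ]
r3 := r3 − 8·r2
  [ 1  0  -2      0     -6 ]
  [ 0  1   2   6/13  -2/13 ]
  [ 0  0   0  -9/13  16/13 ]
  [ 0  3   6      1      0 ]
r4 := r4 − 3·r2
  [ 1  0  -2      0     -6 ]
  [ 0  1   2   6/13  -2/13 ]
  [ 0  0   0  -9/13  16/13 ]
  [ 0  0   0  -5/13   6/13 ]
r3 := -13/9·r3
  [ 1  0  -2      0     -6 ]
  [ 0  1   2   6/13  -2/13 ]
  [ 0  0   0      1  -16/9 ]
  [ 0  0   0  -5/13   6/13 ]
r4 := r4 + 5/13·r3
  [ 1  0  -2     0     -6 ]
  [ 0  1   2  6/13  -2/13 ]
  [ 0  0   0     1  -16/9 ]
  [ 0  0   0     0   -2/9 ]
r4 := -9/2·r4
  [ 1  0  -2     0     -6 ]
  [ 0  1   2  6/13  -2/13 ]
  [ 0  0   0     1  -16/9 ]
  [ 0  0   0     0      1 ]
r3 := r3 + 16/9·r4
  [ 1  0  -2     0     -6 ]
  [ 0  1   2  6/13  -2/13 ]
  [ 0  0   0     1      0 ]
  [ 0  0   0     0      1 ]
r2 := r2 + 2/13·r4
  [ 1  0  -2     0  -6 ]
  [ 0  1   2  6/13   0 ]
  [ 0  0   0     1   0 ]
  [ 0  0   0     0   1 ]
r1 := r1 + 6·r4
  [ 1  0  -2     0  0 ]
  [ 0  1   2  6/13  0 ]
  [ 0  0   0     1  0 ]
  [ 0  0   0     0  1 ]
r2 := r2 − 6/13·r3
  [ 1  0  -2  0  0 ]
  [ 0  1   2  0  0 ]
  [ 0  0   0  1  0 ]
  [ 0  0   0  0  1 ]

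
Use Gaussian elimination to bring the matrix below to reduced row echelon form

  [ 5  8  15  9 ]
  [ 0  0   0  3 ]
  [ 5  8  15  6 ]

[[1, 8/5, 3, 0], [0, 0, 0, 1], [0, 0, 0, 0]]

r1 := 1/5·r1
  [ 1  8/5   3  9/5 ]
  [ 0    0   0    3 ]
  [ 5    8  15    6 ]
r3 := r3 − 5·r1
  [ 1  8/5  3  9/5 ]
  [ 0    0  0    3 ]
  [ 0    0  0   -3 ]
r2 := 1/3·r2
  [ 1  8/5  3  9/5 ]
  [ 0    0  0    1 ]
  [ 0    0  0   -3 ]
r3 := r3 + 3·r2
  [ 1  8/5  3  9/5 ]
  [ 0    0  0    1 ]
  [ 0    0  0    0 ]
r1 := r1 − 9/5·r2
  [ 1  8/5  3  0 ]
  [ 0    0  0  1 ]
  [ 0    0  0  0 ]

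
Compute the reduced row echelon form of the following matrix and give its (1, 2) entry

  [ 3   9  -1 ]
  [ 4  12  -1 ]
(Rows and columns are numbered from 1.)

3

ρ1 → 1/3·ρ1
ρ2 → ρ2 − 4·ρ1
ρ2 → 3·ρ2
ρ1 → ρ1 + 1/3·ρ2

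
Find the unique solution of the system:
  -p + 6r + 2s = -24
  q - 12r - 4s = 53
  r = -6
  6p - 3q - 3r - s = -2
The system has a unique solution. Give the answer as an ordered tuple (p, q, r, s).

(-2, 1, -6, 5)

Form the augmented matrix and row-reduce:
  [ -1   0    6   2  |  -24 ]
  [  0   1  -12  -4  |   53 ]
  [  0   0    1   0  |   -6 ]
  [  6  -3   -3  -1  |   -2 ]
R1 := -1·R1
R4 := R4 − 6·R1
R4 := R4 + 3·R2
R4 := R4 + 3·R3
R4 := -1·R4
R2 := R2 + 4·R4
R1 := R1 + 2·R4
R2 := R2 + 12·R3
R1 := R1 + 6·R3
Reading off the last column: p = -2, q = 1, r = -6, s = 5.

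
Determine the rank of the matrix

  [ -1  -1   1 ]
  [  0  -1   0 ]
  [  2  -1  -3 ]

rank = 3

R1 ← -1·R1
  [ 1   1  -1 ]
  [ 0  -1   0 ]
  [ 2  -1  -3 ]
R3 ← R3 − 2·R1
  [ 1   1  -1 ]
  [ 0  -1   0 ]
  [ 0  -3  -1 ]
R2 ← -1·R2
  [ 1   1  -1 ]
  [ 0   1   0 ]
  [ 0  -3  -1 ]
R3 ← R3 + 3·R2
  [ 1  1  -1 ]
  [ 0  1   0 ]
  [ 0  0  -1 ]
R3 ← -1·R3
  [ 1  1  -1 ]
  [ 0  1   0 ]
  [ 0  0   1 ]
R1 ← R1 + R3
  [ 1  1  0 ]
  [ 0  1  0 ]
  [ 0  0  1 ]
R1 ← R1 − R2
  [ 1  0  0 ]
  [ 0  1  0 ]
  [ 0  0  1 ]
The reduced form has 3 nonzero rows.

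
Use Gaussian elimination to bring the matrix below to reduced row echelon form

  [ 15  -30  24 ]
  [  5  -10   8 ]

r1 -> 1/15·r1
  [ 1   -2  8/5 ]
  [ 5  -10    8 ]
r2 -> r2 − 5·r1
  [ 1  -2  8/5 ]
  [ 0   0    0 ]

[[1, -2, 8/5], [0, 0, 0]]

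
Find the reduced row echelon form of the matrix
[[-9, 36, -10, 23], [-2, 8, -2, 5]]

[[1, -4, 0, -2], [0, 0, 1, -1/2]]

R1 := -1/9·R1
R2 := R2 + 2·R1
R2 := 9/2·R2
R1 := R1 − 10/9·R2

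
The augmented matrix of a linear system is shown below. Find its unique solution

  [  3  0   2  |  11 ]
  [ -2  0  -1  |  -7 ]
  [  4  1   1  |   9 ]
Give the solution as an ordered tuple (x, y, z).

(3, -4, 1)

ρ1 ← 1/3·ρ1
ρ2 ← ρ2 + 2·ρ1
ρ3 ← ρ3 − 4·ρ1
ρ2 <-> ρ3
ρ3 ← 3·ρ3
ρ2 ← ρ2 + 5/3·ρ3
ρ1 ← ρ1 − 2/3·ρ3
Reading off the last column: x = 3, y = -4, z = 1.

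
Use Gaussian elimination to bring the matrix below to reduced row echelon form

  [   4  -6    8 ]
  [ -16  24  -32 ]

Multiply R1 by 1/4.
  [   1  -3/2    2 ]
  [ -16    24  -32 ]
Add 16 times R1 to R2.
  [ 1  -3/2  2 ]
  [ 0     0  0 ]

[[1, -3/2, 2], [0, 0, 0]]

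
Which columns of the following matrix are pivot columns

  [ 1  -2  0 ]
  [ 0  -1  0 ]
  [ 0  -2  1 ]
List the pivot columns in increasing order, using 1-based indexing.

1, 2, 3

R2 → -1·R2
  [ 1  -2  0 ]
  [ 0   1  0 ]
  [ 0  -2  1 ]
R3 → R3 + 2·R2
  [ 1  -2  0 ]
  [ 0   1  0 ]
  [ 0   0  1 ]
R1 → R1 + 2·R2
  [ 1  0  0 ]
  [ 0  1  0 ]
  [ 0  0  1 ]
Pivot columns are the columns containing a leading 1.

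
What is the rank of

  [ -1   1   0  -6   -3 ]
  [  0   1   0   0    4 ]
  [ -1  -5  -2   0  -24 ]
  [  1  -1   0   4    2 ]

ρ1 -> -1·ρ1
ρ3 -> ρ3 + ρ1
ρ4 -> ρ4 − ρ1
ρ3 -> ρ3 + 6·ρ2
ρ3 -> -1/2·ρ3
ρ4 -> -1/2·ρ4
ρ3 -> ρ3 + 3·ρ4
ρ1 -> ρ1 − 6·ρ4
ρ1 -> ρ1 + ρ2
The reduced form has 4 nonzero rows.

rank = 4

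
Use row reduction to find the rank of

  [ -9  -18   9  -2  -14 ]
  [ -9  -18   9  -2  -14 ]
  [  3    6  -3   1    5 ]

ρ1 := -1/9·ρ1
  [  1    2  -1  2/9  14/9 ]
  [ -9  -18   9   -2   -14 ]
  [  3    6  -3    1     5 ]
ρ2 := ρ2 + 9·ρ1
  [ 1  2  -1  2/9  14/9 ]
  [ 0  0   0    0     0 ]
  [ 3  6  -3    1     5 ]
ρ3 := ρ3 − 3·ρ1
  [ 1  2  -1  2/9  14/9 ]
  [ 0  0   0    0     0 ]
  [ 0  0   0  1/3   1/3 ]
ρ2 ↔ ρ3
  [ 1  2  -1  2/9  14/9 ]
  [ 0  0   0  1/3   1/3 ]
  [ 0  0   0    0     0 ]
ρ2 := 3·ρ2
  [ 1  2  -1  2/9  14/9 ]
  [ 0  0   0    1     1 ]
  [ 0  0   0    0     0 ]
ρ1 := ρ1 − 2/9·ρ2
  [ 1  2  -1  0  4/3 ]
  [ 0  0   0  1    1 ]
  [ 0  0   0  0    0 ]
The reduced form has 2 nonzero rows.

rank = 2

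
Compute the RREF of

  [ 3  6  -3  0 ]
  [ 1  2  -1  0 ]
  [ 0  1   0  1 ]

[[1, 0, -1, -2], [0, 1, 0, 1], [0, 0, 0, 0]]

r1 := 1/3·r1
  [ 1  2  -1  0 ]
  [ 1  2  -1  0 ]
  [ 0  1   0  1 ]
r2 := r2 − r1
  [ 1  2  -1  0 ]
  [ 0  0   0  0 ]
  [ 0  1   0  1 ]
r2 ↔ r3
  [ 1  2  -1  0 ]
  [ 0  1   0  1 ]
  [ 0  0   0  0 ]
r1 := r1 − 2·r2
  [ 1  0  -1  -2 ]
  [ 0  1   0   1 ]
  [ 0  0   0   0 ]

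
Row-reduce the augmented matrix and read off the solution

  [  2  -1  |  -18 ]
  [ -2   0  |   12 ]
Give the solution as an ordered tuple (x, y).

(-6, 6)

R1 := 1/2·R1
  [  1  -1/2  |  -9 ]
  [ -2     0  |  12 ]
R2 := R2 + 2·R1
  [ 1  -1/2  |  -9 ]
  [ 0    -1  |  -6 ]
R2 := -1·R2
  [ 1  -1/2  |  -9 ]
  [ 0     1  |   6 ]
R1 := R1 + 1/2·R2
  [ 1  0  |  -6 ]
  [ 0  1  |   6 ]
Reading off the last column: x = -6, y = 6.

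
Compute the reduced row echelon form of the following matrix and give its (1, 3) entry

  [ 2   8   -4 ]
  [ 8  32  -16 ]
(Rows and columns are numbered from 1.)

R1 ← 1/2·R1
  [ 1   4   -2 ]
  [ 8  32  -16 ]
R2 ← R2 − 8·R1
  [ 1  4  -2 ]
  [ 0  0   0 ]

-2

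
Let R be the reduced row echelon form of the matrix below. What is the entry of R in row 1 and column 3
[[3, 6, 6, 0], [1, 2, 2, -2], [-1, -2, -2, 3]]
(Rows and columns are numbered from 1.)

R1 -> 1/3·R1
  [  1   2   2   0 ]
  [  1   2   2  -2 ]
  [ -1  -2  -2   3 ]
R2 -> R2 − R1
  [  1   2   2   0 ]
  [  0   0   0  -2 ]
  [ -1  -2  -2   3 ]
R3 -> R3 + R1
  [ 1  2  2   0 ]
  [ 0  0  0  -2 ]
  [ 0  0  0   3 ]
R2 -> -1/2·R2
  [ 1  2  2  0 ]
  [ 0  0  0  1 ]
  [ 0  0  0  3 ]
R3 -> R3 − 3·R2
  [ 1  2  2  0 ]
  [ 0  0  0  1 ]
  [ 0  0  0  0 ]

2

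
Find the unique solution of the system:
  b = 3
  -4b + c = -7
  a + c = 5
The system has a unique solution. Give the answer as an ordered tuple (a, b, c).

Form the augmented matrix and row-reduce:
  [ 0   1  0  |   3 ]
  [ 0  -4  1  |  -7 ]
  [ 1   0  1  |   5 ]
R1 <=> R3
  [ 1   0  1  |   5 ]
  [ 0  -4  1  |  -7 ]
  [ 0   1  0  |   3 ]
R2 -> -1/4·R2
  [ 1  0     1  |    5 ]
  [ 0  1  -1/4  |  7/4 ]
  [ 0  1     0  |    3 ]
R3 -> R3 − R2
  [ 1  0     1  |    5 ]
  [ 0  1  -1/4  |  7/4 ]
  [ 0  0   1/4  |  5/4 ]
R3 -> 4·R3
  [ 1  0     1  |    5 ]
  [ 0  1  -1/4  |  7/4 ]
  [ 0  0     1  |    5 ]
R2 -> R2 + 1/4·R3
  [ 1  0  1  |  5 ]
  [ 0  1  0  |  3 ]
  [ 0  0  1  |  5 ]
R1 -> R1 − R3
  [ 1  0  0  |  0 ]
  [ 0  1  0  |  3 ]
  [ 0  0  1  |  5 ]
Reading off the last column: a = 0, b = 3, c = 5.

(0, 3, 5)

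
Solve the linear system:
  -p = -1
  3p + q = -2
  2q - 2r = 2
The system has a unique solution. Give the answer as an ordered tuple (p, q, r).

(1, -5, -6)

Form the augmented matrix and row-reduce:
  [ -1  0   0  |  -1 ]
  [  3  1   0  |  -2 ]
  [  0  2  -2  |   2 ]
ρ1 := -1·ρ1
  [ 1  0   0  |   1 ]
  [ 3  1   0  |  -2 ]
  [ 0  2  -2  |   2 ]
ρ2 := ρ2 − 3·ρ1
  [ 1  0   0  |   1 ]
  [ 0  1   0  |  -5 ]
  [ 0  2  -2  |   2 ]
ρ3 := ρ3 − 2·ρ2
  [ 1  0   0  |   1 ]
  [ 0  1   0  |  -5 ]
  [ 0  0  -2  |  12 ]
ρ3 := -1/2·ρ3
  [ 1  0  0  |   1 ]
  [ 0  1  0  |  -5 ]
  [ 0  0  1  |  -6 ]
Reading off the last column: p = 1, q = -5, r = -6.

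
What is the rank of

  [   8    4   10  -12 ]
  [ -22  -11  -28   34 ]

rank = 2

Multiply r1 by 1/8.
  [   1  1/2  5/4  -3/2 ]
  [ -22  -11  -28    34 ]
Add 22 times r1 to r2.
  [ 1  1/2   5/4  -3/2 ]
  [ 0    0  -1/2     1 ]
Multiply r2 by -2.
  [ 1  1/2  5/4  -3/2 ]
  [ 0    0    1    -2 ]
Subtract 5/4 times r2 from r1.
  [ 1  1/2  0   1 ]
  [ 0    0  1  -2 ]
The reduced form has 2 nonzero rows.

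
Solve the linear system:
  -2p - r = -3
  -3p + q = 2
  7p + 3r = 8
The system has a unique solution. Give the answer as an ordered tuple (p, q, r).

Form the augmented matrix and row-reduce:
  [ -2  0  -1  |  -3 ]
  [ -3  1   0  |   2 ]
  [  7  0   3  |   8 ]
R1 := -1/2·R1
  [  1  0  1/2  |  3/2 ]
  [ -3  1    0  |    2 ]
  [  7  0    3  |    8 ]
R2 := R2 + 3·R1
  [ 1  0  1/2  |   3/2 ]
  [ 0  1  3/2  |  13/2 ]
  [ 7  0    3  |     8 ]
R3 := R3 − 7·R1
  [ 1  0   1/2  |   3/2 ]
  [ 0  1   3/2  |  13/2 ]
  [ 0  0  -1/2  |  -5/2 ]
R3 := -2·R3
  [ 1  0  1/2  |   3/2 ]
  [ 0  1  3/2  |  13/2 ]
  [ 0  0    1  |     5 ]
R2 := R2 − 3/2·R3
  [ 1  0  1/2  |  3/2 ]
  [ 0  1    0  |   -1 ]
  [ 0  0    1  |    5 ]
R1 := R1 − 1/2·R3
  [ 1  0  0  |  -1 ]
  [ 0  1  0  |  -1 ]
  [ 0  0  1  |   5 ]
Reading off the last column: p = -1, q = -1, r = 5.

(-1, -1, 5)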